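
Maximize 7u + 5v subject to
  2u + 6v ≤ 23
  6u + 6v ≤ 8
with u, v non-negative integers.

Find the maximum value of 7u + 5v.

Relaxing integrality, the LP optimum is 9.33 at (u,v) = (1.33, 0), which is not an integer point.
(u,v)=(1,0): 2·1+6·0=2≤23, 6·1+6·0=6≤8, objective 7.
(u,v)=(0,1): 2·0+6·1=6≤23, 6·0+6·1=6≤8, objective 5.
(u,v)=(0,0): 2·0+6·0=0≤23, 6·0+6·0=0≤8, objective 0.
No feasible integer point exceeds 7.

7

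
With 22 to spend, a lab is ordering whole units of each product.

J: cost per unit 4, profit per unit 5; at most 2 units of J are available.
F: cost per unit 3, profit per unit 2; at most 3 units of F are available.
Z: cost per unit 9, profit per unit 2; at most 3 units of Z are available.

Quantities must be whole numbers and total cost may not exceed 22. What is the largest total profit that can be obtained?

16

2×J and 3×F: cost 17 ≤ 22, profit 2·5 + 3·2 = 16.
2×J, 1×F, and 1×Z: cost 20 ≤ 22, profit 2·5 + 1·2 + 1·2 = 14.
Best is 16.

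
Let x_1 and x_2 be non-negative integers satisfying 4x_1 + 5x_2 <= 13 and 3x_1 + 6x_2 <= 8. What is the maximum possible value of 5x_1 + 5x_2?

(x_1,x_2)=(2,0): 4·2+5·0=8≤13, 3·2+6·0=6≤8, objective 10.
(x_1,x_2)=(1,0): 4·1+5·0=4≤13, 3·1+6·0=3≤8, objective 5.
The best lattice point is (2,0), giving 10.

10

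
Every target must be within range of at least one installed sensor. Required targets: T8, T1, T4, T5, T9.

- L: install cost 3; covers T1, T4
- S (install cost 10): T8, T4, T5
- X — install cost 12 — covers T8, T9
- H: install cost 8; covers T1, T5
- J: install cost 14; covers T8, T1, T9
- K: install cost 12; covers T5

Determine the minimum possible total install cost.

23

This is an integer covering problem.
The greedy cost-per-new-target heuristic would pick L, S, and X for 25, but a cheaper cover exists.
Choose L, X, and H: together they cover T8, T1, T4, T5, T9 — every target.
Total install cost: 3 + 12 + 8 = 23.
No cover costs less than 23.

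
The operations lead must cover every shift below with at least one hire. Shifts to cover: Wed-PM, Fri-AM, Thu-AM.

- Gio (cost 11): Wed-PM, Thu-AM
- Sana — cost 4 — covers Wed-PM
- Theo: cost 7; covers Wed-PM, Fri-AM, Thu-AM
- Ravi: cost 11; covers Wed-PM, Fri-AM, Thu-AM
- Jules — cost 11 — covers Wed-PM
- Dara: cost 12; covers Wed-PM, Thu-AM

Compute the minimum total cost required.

7

Theo alone covers Wed-PM, Fri-AM, Thu-AM — every shift.
Total cost: 7.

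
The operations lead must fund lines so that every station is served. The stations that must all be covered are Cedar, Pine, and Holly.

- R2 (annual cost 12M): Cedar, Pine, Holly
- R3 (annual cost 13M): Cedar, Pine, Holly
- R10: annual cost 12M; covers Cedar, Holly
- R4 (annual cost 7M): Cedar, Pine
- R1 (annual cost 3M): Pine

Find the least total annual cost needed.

12

The greedy cost-per-new-station heuristic would pick R1 and R2 for 15, but a cheaper cover exists.
R2 alone covers Cedar, Pine, Holly — every station.
Total annual cost: 12.
No cover costs less than 12.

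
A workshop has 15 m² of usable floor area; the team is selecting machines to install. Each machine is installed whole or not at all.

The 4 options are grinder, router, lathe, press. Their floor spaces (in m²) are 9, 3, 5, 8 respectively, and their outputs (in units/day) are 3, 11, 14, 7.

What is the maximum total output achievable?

25

lathe + press: floor space 5 + 8 = 13 ≤ 15, output 14 + 7 = 21.
router + press: floor space 3 + 8 = 11 ≤ 15, output 11 + 7 = 18.
router + lathe: floor space 3 + 5 = 8 ≤ 15, output 11 + 14 = 25.
Best is router and lathe with total output 25.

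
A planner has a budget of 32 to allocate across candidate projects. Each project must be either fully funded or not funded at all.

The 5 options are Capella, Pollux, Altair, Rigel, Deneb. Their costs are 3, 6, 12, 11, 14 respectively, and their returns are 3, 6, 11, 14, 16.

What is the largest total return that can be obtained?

This is a 0-1 knapsack instance.
Allowing fractional choices, the relaxed optimum would be about 37.0, but projects are indivisible.
Pollux + Rigel + Deneb: cost 6 + 11 + 14 = 31 ≤ 32, return 6 + 14 + 16 = 36.
Capella + Pollux + Altair + Rigel: cost 3 + 6 + 12 + 11 = 32 ≤ 32, return 3 + 6 + 11 + 14 = 34.
Best is Pollux, Rigel, and Deneb with total return 36.

36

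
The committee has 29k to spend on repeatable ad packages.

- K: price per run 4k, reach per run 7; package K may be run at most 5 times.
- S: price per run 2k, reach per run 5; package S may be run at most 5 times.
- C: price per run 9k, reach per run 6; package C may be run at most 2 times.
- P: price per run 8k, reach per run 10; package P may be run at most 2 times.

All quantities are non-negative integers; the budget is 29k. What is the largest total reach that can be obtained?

55

S has the best ratio (5/2); taking only S gives at most 5×5 = 25 (stopped by the supply cap of 5).
Mixing does better — 5×K and 4×S: price 28 ≤ 29, reach 5·7 + 4·5 = 55.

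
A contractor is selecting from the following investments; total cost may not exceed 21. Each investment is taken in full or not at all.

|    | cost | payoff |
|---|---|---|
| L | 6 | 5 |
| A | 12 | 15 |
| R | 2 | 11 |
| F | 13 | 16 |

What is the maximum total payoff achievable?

Take L, R, and F: cost 6 + 2 + 13 = 21 ≤ 21, payoff 5 + 11 + 16 = 32.
No other feasible combination does better.

32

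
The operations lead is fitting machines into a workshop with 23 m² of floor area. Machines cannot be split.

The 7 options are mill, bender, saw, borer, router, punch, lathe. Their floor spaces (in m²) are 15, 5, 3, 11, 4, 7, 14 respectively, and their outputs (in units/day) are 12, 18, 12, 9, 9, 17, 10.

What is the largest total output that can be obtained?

Allowing fractional choices, the relaxed optimum would be about 59.3, but machines are indivisible.
bender + saw + borer + router: floor space 5 + 3 + 11 + 4 = 23 ≤ 23, output 18 + 12 + 9 + 9 = 48.
bender + saw + router + punch: floor space 5 + 3 + 4 + 7 = 19 ≤ 23, output 18 + 12 + 9 + 17 = 56.
Best is bender, saw, router, and punch with total output 56.

56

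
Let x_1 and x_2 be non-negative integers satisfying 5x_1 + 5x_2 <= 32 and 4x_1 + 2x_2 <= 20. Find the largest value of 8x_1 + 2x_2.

(x_1,x_2)=(5,0): 5·5+5·0=25≤32, 4·5+2·0=20≤20, objective 40.
(x_1,x_2)=(4,1): 5·4+5·1=25≤32, 4·4+2·1=18≤20, objective 34.
(x_1,x_2)=(4,0): 5·4+5·0=20≤32, 4·4+2·0=16≤20, objective 32.
No feasible integer point exceeds 40.

40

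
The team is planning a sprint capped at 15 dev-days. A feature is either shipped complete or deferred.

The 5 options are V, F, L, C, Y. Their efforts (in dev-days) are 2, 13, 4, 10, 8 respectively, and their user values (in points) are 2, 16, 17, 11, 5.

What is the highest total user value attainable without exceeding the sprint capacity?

28

Allowing fractional choices, the relaxed optimum would be about 30.5, but features are indivisible.
L + C: effort 4 + 10 = 14 ≤ 15, user value 17 + 11 = 28.
V + L + Y: effort 2 + 4 + 8 = 14 ≤ 15, user value 2 + 17 + 5 = 24.
L + Y: effort 4 + 8 = 12 ≤ 15, user value 17 + 5 = 22.
Best is L and C with total user value 28.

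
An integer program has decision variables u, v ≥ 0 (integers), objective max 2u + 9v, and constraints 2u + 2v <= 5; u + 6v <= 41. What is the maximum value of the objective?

Relaxing integrality, the LP optimum is 22.50 at (u,v) = (0, 2.5), which is not an integer point.
(u,v)=(0,2): 2·0+2·2=4≤5, 1·0+6·2=12≤41, objective 18.
(u,v)=(1,1): 2·1+2·1=4≤5, 1·1+6·1=7≤41, objective 11.
(u,v)=(0,1): 2·0+2·1=2≤5, 1·0+6·1=6≤41, objective 9.
Maximum is 18 at (u,v)=(0,2).

18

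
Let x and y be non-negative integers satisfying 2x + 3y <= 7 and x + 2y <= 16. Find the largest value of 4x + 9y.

(x,y)=(0,2): 2·0+3·2=6≤7, 1·0+2·2=4≤16, objective 18.
(x,y)=(1,1): 2·1+3·1=5≤7, 1·1+2·1=3≤16, objective 13.
(x,y)=(0,1): 2·0+3·1=3≤7, 1·0+2·1=2≤16, objective 9.
Maximum is 18 at (x,y)=(0,2).

18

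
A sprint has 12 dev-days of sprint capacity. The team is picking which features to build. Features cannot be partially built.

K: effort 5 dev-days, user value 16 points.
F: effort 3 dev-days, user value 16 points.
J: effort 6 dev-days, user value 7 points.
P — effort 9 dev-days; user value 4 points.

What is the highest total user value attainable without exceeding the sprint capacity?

Allowing fractional choices, the relaxed optimum would be about 36.7, but features are indivisible.
K + F: effort 5 + 3 = 8 ≤ 12, user value 16 + 16 = 32.
F + J: effort 3 + 6 = 9 ≤ 12, user value 16 + 7 = 23.
K + J: effort 5 + 6 = 11 ≤ 12, user value 16 + 7 = 23.
Best is K and F with total user value 32.

32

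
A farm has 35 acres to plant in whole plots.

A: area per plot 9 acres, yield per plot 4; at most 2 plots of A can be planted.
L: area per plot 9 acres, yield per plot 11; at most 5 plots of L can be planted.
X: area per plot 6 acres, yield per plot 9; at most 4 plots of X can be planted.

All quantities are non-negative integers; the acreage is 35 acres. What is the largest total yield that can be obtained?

47

3×L and 1×X: area 33 ≤ 35, yield 3·11 + 1·9 = 42.
1×L and 4×X: area 33 ≤ 35, yield 1·11 + 4·9 = 47.
Best is 47.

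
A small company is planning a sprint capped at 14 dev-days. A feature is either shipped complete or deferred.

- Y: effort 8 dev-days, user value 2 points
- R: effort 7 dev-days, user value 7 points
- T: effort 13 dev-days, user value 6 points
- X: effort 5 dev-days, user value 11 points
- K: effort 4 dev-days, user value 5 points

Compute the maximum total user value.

18

This is an integer program with binary decision variables.
Allowing fractional choices, the relaxed optimum would be about 21.0, but features are indivisible.
R + X: effort 7 + 5 = 12 ≤ 14, user value 7 + 11 = 18.
X + K: effort 5 + 4 = 9 ≤ 14, user value 11 + 5 = 16.
Y + X: effort 8 + 5 = 13 ≤ 14, user value 2 + 11 = 13.
Best is R and X with total user value 18.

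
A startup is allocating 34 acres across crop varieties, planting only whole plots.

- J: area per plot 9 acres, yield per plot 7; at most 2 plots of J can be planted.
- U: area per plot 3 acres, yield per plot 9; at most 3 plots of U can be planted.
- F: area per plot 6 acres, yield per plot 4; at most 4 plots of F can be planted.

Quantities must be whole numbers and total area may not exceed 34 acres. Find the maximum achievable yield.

45

3×U and 4×F: area 33 ≤ 34, yield 3·9 + 4·4 = 43.
2×J, 3×U, and 1×F: area 33 ≤ 34, yield 2·7 + 3·9 + 1·4 = 45.
Best is 45.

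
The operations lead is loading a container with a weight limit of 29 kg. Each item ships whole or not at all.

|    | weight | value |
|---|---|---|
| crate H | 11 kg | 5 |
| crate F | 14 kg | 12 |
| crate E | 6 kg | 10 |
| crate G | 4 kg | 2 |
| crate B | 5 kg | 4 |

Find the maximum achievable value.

crate F + crate E + crate G: weight 14 + 6 + 4 = 24 ≤ 29, value 12 + 10 + 2 = 24.
crate F + crate E + crate G + crate B: weight 14 + 6 + 4 + 5 = 29 ≤ 29, value 12 + 10 + 2 + 4 = 28.
crate F + crate E + crate B: weight 14 + 6 + 5 = 25 ≤ 29, value 12 + 10 + 4 = 26.
Best is crate F, crate E, crate G, and crate B with total value 28.

28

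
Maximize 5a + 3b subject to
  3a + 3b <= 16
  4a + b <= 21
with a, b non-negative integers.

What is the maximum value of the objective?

25

Relaxing integrality, the LP optimum is 26.44 at (a,b) = (5.22, 0.111), which is not an integer point.
(a,b)=(5,0) is feasible, giving 25.
(a,b)=(4,1) is feasible, giving 23.
(a,b)=(4,0) is feasible, giving 20.
The best lattice point is (5,0), giving 25.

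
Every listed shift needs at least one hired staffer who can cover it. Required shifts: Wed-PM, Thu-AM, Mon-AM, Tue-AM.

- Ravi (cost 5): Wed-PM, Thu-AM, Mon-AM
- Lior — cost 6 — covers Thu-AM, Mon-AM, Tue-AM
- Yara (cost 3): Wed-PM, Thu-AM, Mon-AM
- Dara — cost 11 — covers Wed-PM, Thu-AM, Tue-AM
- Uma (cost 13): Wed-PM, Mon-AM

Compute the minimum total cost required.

Choose Lior and Yara: together they cover Wed-PM, Thu-AM, Mon-AM, Tue-AM — every shift.
Total cost: 6 + 3 = 9.

9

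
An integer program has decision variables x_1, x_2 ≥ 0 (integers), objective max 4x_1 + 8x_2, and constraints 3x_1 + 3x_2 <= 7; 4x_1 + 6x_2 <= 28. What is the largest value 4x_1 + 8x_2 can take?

16

(x_1,x_2)=(0,2) is feasible, giving 16.
(x_1,x_2)=(1,1) is feasible, giving 12.
No feasible integer point exceeds 16.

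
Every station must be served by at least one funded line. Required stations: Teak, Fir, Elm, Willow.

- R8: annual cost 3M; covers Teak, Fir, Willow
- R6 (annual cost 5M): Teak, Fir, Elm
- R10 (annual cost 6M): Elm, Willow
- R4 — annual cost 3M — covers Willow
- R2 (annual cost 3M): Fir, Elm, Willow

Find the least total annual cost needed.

This is a weighted set-cover instance.
Choose R8 and R2: together they cover Teak, Fir, Elm, Willow — every station.
Total annual cost: 3 + 3 = 6.
No cover costs less than 6.

6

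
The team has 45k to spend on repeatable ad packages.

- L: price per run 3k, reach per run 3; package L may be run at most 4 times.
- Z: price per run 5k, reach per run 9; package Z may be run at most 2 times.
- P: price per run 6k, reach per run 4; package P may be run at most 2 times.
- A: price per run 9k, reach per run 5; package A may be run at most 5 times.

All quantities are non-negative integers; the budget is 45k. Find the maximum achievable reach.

43

This is a bounded integer knapsack.
Z has the best ratio (9/5); taking only Z gives at most 2×9 = 18 (stopped by the supply cap of 2).
Mixing does better — 4×L, 2×Z, 2×P, and 1×A: price 43 ≤ 45, reach 4·3 + 2·9 + 2·4 + 1·5 = 43.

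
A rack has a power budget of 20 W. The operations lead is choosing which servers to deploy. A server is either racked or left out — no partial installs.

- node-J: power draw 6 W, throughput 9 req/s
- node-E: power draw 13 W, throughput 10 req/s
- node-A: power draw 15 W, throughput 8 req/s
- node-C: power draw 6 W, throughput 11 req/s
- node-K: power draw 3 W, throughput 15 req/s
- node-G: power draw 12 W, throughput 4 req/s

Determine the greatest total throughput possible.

Take node-J, node-C, and node-K: power draw 6 + 6 + 3 = 15 ≤ 20, throughput 9 + 11 + 15 = 35.
No other feasible combination does better.

35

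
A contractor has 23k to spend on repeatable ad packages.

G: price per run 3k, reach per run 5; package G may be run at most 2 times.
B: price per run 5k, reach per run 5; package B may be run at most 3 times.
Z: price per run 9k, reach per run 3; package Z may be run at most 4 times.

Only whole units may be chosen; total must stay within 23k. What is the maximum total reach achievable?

This is a bounded integer knapsack.
G has the best ratio (5/3); taking only G gives at most 2×5 = 10 (stopped by the supply cap of 2).
Mixing does better — 2×G and 3×B: price 21 ≤ 23, reach 2·5 + 3·5 = 25.

25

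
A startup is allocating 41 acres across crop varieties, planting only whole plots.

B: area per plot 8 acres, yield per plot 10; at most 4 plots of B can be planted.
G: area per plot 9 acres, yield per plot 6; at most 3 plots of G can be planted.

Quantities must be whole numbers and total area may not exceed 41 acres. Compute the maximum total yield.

46

This is a bounded integer knapsack.
B has the best ratio (10/8); taking only B gives at most 4×10 = 40 (stopped by the supply cap of 4).
Mixing does better — 4×B and 1×G: area 41 ≤ 41, yield 4·10 + 1·6 = 46.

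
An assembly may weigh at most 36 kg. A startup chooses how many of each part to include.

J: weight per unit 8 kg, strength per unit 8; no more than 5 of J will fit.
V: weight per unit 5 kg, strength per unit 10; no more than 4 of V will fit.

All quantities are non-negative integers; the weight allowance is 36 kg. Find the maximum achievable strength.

56

1×J and 4×V: weight 28 ≤ 36, strength 1·8 + 4·10 = 48.
2×J and 4×V: weight 36 ≤ 36, strength 2·8 + 4·10 = 56.
Best is 56.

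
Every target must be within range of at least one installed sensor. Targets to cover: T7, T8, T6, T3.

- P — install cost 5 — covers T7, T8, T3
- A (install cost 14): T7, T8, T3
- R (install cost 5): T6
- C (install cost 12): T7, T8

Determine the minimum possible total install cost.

Choose P and R: together they cover T7, T8, T6, T3 — every target.
Total install cost: 5 + 5 = 10.

10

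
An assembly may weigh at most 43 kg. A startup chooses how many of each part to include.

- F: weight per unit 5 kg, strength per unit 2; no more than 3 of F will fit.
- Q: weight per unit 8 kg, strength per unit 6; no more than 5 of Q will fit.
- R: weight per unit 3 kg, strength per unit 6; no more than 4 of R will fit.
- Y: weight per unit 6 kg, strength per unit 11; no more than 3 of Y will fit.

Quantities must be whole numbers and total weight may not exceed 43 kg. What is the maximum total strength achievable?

1×Q, 4×R, and 3×Y: weight 38 ≤ 43, strength 1·6 + 4·6 + 3·11 = 63.
1×F, 1×Q, 4×R, and 3×Y: weight 43 ≤ 43, strength 1·2 + 1·6 + 4·6 + 3·11 = 65.
Best is 65.

65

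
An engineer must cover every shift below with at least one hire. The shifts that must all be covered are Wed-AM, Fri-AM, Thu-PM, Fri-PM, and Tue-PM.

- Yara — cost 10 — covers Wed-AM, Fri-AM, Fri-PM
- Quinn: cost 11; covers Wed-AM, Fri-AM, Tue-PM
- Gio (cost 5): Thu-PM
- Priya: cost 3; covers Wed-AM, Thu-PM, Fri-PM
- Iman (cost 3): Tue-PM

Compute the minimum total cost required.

The greedy cost-per-new-shift heuristic would pick Priya, Iman, and Yara for 16, but a cheaper cover exists.
Choose Quinn and Priya: together they cover Wed-AM, Fri-AM, Thu-PM, Fri-PM, Tue-PM — every shift.
Total cost: 11 + 3 = 14.
No cover costs less than 14.

14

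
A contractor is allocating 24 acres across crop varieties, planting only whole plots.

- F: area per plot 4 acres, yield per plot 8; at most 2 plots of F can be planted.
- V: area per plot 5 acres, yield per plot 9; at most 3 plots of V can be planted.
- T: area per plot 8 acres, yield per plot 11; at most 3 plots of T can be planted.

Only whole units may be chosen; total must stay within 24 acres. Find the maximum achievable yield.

43

Take 2×F and 3×V: area 23 ≤ 24, yield 2·8 + 3·9 = 43.
F has the best ratio (8/4) and is taken to its limit of 2; remaining capacity is filled optimally with the others.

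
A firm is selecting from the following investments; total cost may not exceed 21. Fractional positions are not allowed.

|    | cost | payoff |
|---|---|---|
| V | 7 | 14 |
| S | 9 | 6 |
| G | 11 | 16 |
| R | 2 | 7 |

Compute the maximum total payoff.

37

Allowing fractional choices, the relaxed optimum would be about 37.7, but investments are indivisible.
V + G: cost 7 + 11 = 18 ≤ 21, payoff 14 + 16 = 30.
V + G + R: cost 7 + 11 + 2 = 20 ≤ 21, payoff 14 + 16 + 7 = 37.
V + S + R: cost 7 + 9 + 2 = 18 ≤ 21, payoff 14 + 6 + 7 = 27.
Best is V, G, and R with total payoff 37.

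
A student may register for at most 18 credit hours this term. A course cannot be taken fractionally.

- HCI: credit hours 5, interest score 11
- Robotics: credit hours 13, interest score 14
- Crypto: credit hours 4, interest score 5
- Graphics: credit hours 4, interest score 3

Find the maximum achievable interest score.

25

This is a 0-1 knapsack instance.
HCI + Robotics: credit hours 5 + 13 = 18 ≤ 18, interest score 11 + 14 = 25.
HCI + Crypto + Graphics: credit hours 5 + 4 + 4 = 13 ≤ 18, interest score 11 + 5 + 3 = 19.
Robotics + Crypto: credit hours 13 + 4 = 17 ≤ 18, interest score 14 + 5 = 19.
Best is HCI and Robotics with total interest score 25.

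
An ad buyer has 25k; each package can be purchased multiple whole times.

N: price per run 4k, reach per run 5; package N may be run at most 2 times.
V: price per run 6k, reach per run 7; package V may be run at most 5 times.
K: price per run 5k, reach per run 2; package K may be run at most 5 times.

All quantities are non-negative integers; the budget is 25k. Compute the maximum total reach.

28

Take 4×V: price 24 ≤ 25, reach 4·7 = 28.
No other integer combination yields more.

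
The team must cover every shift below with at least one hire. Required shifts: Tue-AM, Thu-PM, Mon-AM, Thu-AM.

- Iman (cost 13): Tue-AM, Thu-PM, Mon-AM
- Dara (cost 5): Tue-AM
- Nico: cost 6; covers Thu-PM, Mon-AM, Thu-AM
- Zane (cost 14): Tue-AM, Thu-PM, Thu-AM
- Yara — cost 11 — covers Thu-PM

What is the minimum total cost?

This is a weighted set-cover instance.
Choose Dara and Nico: together they cover Tue-AM, Thu-PM, Mon-AM, Thu-AM — every shift.
Total cost: 5 + 6 = 11.

11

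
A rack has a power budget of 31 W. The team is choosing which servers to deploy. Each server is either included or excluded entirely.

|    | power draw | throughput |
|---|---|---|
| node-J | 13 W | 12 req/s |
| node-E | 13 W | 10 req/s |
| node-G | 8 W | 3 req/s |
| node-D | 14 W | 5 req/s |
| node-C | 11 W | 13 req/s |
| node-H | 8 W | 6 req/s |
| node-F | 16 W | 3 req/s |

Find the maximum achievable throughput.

This is a 0-1 knapsack instance.
node-J + node-C: power draw 13 + 11 = 24 ≤ 31, throughput 12 + 13 = 25.
node-E + node-C: power draw 13 + 11 = 24 ≤ 31, throughput 10 + 13 = 23.
Best is node-J and node-C with total throughput 25.

25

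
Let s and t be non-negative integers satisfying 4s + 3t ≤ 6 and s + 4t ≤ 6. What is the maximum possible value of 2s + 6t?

The continuous relaxation peaks at (0.462, 1.38) with value 9.23; rounding to a feasible lattice point costs some objective.
(s,t)=(0,1): 4·0+3·1=3≤6, 1·0+4·1=4≤6, objective 6.
(s,t)=(1,0): 4·1+3·0=4≤6, 1·1+4·0=1≤6, objective 2.
Maximum is 6 at (s,t)=(0,1).

6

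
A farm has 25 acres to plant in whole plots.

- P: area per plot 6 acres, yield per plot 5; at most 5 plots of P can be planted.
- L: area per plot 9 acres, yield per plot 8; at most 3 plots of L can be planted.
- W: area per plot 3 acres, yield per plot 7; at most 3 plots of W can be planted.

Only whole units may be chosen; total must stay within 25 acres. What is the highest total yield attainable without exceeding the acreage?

W has the best ratio (7/3); taking only W gives at most 3×7 = 21 (stopped by the supply cap of 3).
Mixing does better — 1×P, 1×L, and 3×W: area 24 ≤ 25, yield 1·5 + 1·8 + 3·7 = 34.

34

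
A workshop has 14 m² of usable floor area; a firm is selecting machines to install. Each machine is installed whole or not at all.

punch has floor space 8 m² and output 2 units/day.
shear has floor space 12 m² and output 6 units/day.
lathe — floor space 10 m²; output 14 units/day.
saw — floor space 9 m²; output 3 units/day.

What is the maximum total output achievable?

Take lathe: floor space 10 ≤ 14, output 14.
No other feasible combination does better.

14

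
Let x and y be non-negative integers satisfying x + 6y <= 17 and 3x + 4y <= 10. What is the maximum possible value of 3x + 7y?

The continuous relaxation peaks at (0, 2.5) with value 17.50; rounding to a feasible lattice point costs some objective.
(x,y)=(0,2): 1·0+6·2=12≤17, 3·0+4·2=8≤10, objective 14.
(x,y)=(1,1): 1·1+6·1=7≤17, 3·1+4·1=7≤10, objective 10.
The best lattice point is (0,2), giving 14.

14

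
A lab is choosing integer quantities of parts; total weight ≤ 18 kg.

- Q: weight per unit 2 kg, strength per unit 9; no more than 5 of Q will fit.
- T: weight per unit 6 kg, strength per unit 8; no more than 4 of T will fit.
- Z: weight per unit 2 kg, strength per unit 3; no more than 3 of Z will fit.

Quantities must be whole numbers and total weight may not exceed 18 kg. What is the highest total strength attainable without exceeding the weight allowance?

56

This is a bounded integer knapsack.
Take 5×Q, 1×T, and 1×Z: weight 18 ≤ 18, strength 5·9 + 1·8 + 1·3 = 56.
Q has the best ratio (9/2) and is taken to its limit of 5; remaining capacity is filled optimally with the others.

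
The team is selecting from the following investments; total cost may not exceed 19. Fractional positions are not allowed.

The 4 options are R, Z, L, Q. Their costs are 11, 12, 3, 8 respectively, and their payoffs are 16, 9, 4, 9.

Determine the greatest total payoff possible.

Take R and Q: cost 11 + 8 = 19 ≤ 19, payoff 16 + 9 = 25.
No other feasible combination does better.

25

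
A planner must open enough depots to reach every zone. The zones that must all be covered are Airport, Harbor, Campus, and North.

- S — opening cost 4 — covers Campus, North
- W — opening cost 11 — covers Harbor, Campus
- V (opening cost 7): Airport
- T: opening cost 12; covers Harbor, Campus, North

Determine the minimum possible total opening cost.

Choose V and T: together they cover Airport, Harbor, Campus, North — every zone.
Total opening cost: 7 + 12 = 19.

19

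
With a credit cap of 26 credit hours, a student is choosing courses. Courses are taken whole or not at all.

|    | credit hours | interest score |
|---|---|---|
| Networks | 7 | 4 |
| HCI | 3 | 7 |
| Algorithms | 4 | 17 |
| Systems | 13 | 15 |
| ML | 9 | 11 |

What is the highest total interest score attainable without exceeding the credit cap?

43

HCI + Algorithms + Systems: credit hours 3 + 4 + 13 = 20 ≤ 26, interest score 7 + 17 + 15 = 39.
Algorithms + Systems + ML: credit hours 4 + 13 + 9 = 26 ≤ 26, interest score 17 + 15 + 11 = 43.
Best is Algorithms, Systems, and ML with total interest score 43.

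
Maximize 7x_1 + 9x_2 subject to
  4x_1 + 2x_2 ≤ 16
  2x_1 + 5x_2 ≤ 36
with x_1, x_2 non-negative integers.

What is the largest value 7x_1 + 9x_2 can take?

The continuous relaxation peaks at (0.5, 7) with value 66.50; rounding to a feasible lattice point costs some objective.
(x_1,x_2)=(0,7): 4·0+2·7=14≤16, 2·0+5·7=35≤36, objective 63.
(x_1,x_2)=(1,6): 4·1+2·6=16≤16, 2·1+5·6=32≤36, objective 61.
(x_1,x_2)=(0,6): 4·0+2·6=12≤16, 2·0+5·6=30≤36, objective 54.
Maximum is 63 at (x_1,x_2)=(0,7).

63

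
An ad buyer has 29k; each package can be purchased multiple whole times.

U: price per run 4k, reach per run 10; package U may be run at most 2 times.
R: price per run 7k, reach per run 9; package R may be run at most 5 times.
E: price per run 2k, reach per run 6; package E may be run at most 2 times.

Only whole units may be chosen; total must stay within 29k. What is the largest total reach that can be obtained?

2×U, 2×R, and 2×E: price 26 ≤ 29, reach 2·10 + 2·9 + 2·6 = 50.
1×U, 3×R, and 2×E: price 29 ≤ 29, reach 1·10 + 3·9 + 2·6 = 49.
Best is 50.

50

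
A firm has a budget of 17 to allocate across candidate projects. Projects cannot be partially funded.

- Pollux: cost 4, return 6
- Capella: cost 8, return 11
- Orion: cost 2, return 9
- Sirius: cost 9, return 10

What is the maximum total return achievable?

Take Pollux, Capella, and Orion: cost 4 + 8 + 2 = 14 ≤ 17, return 6 + 11 + 9 = 26.
No other feasible combination does better.

26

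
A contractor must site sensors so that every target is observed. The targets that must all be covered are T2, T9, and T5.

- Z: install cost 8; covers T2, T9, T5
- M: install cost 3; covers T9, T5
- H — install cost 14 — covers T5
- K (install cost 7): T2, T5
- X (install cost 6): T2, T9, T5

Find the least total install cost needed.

The greedy cost-per-new-target heuristic would pick M and X for 9, but a cheaper cover exists.
X alone covers T2, T9, T5 — every target.
Total install cost: 6.
No cover costs less than 6.

6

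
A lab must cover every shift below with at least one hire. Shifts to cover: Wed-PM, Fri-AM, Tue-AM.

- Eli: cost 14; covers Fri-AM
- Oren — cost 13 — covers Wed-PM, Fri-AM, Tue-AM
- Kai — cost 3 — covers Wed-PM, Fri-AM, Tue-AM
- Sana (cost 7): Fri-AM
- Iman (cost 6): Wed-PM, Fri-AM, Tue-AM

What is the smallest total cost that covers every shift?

Kai alone covers Wed-PM, Fri-AM, Tue-AM — every shift.
Total cost: 3.
No cover costs less than 3.

3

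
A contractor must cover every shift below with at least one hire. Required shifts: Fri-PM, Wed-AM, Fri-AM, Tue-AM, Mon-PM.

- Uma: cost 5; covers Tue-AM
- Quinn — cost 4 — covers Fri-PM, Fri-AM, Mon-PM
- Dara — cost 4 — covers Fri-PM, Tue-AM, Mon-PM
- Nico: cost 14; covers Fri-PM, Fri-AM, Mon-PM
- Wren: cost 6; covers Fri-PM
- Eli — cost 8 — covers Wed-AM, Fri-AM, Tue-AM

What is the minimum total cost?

Choose Quinn and Eli: together they cover Fri-PM, Wed-AM, Fri-AM, Tue-AM, Mon-PM — every shift.
Total cost: 4 + 8 = 12.

12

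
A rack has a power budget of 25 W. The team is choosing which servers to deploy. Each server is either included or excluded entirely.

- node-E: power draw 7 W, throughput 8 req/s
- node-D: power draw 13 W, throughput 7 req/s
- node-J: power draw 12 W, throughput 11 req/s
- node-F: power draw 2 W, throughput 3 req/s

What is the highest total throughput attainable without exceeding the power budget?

22

node-E + node-D + node-F: power draw 7 + 13 + 2 = 22 ≤ 25, throughput 8 + 7 + 3 = 18.
node-E + node-J + node-F: power draw 7 + 12 + 2 = 21 ≤ 25, throughput 8 + 11 + 3 = 22.
node-E + node-J: power draw 7 + 12 = 19 ≤ 25, throughput 8 + 11 = 19.
Best is node-E, node-J, and node-F with total throughput 22.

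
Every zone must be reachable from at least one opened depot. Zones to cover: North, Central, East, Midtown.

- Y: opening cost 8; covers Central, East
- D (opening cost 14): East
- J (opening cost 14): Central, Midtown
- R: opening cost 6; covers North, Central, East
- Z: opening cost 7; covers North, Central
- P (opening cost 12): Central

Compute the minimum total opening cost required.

This is an integer covering problem.
Choose J and R: together they cover North, Central, East, Midtown — every zone.
Total opening cost: 14 + 6 = 20.
No cover costs less than 20.

20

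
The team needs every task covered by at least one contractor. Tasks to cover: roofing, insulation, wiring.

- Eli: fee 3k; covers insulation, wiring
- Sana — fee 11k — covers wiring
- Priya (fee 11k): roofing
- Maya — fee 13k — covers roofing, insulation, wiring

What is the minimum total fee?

Maya alone covers roofing, insulation, wiring — every task.
Total fee: 13.

13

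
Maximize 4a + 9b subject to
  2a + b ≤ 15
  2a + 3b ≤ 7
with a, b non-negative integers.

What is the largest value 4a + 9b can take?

(a,b)=(0,2): 2·0+1·2=2≤15, 2·0+3·2=6≤7, objective 18.
(a,b)=(1,1): 2·1+1·1=3≤15, 2·1+3·1=5≤7, objective 13.
(a,b)=(0,1): 2·0+1·1=1≤15, 2·0+3·1=3≤7, objective 9.
The best lattice point is (0,2), giving 18.

18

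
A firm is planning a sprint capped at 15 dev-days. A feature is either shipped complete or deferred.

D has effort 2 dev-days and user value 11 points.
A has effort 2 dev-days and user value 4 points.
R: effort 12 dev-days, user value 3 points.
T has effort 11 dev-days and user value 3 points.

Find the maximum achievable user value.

This is a 0-1 knapsack instance.
Take D, A, and T: effort 2 + 2 + 11 = 15 ≤ 15, user value 11 + 4 + 3 = 18.
No other feasible combination does better.

18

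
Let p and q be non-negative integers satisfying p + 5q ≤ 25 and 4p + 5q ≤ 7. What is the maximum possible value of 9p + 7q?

9

(p,q)=(1,0): 1·1+5·0=1≤25, 4·1+5·0=4≤7, objective 9.
(p,q)=(0,1): 1·0+5·1=5≤25, 4·0+5·1=5≤7, objective 7.
(p,q)=(0,0): 1·0+5·0=0≤25, 4·0+5·0=0≤7, objective 0.
The best lattice point is (1,0), giving 9.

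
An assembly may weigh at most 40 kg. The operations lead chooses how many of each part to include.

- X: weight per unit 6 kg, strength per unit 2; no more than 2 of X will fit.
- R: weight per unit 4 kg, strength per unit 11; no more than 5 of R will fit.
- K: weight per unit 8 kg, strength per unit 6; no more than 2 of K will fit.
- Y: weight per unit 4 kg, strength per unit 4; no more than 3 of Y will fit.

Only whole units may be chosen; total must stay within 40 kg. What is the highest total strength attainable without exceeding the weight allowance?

Take 5×R, 1×K, and 3×Y: weight 40 ≤ 40, strength 5·11 + 1·6 + 3·4 = 73.
R has the best ratio (11/4) and is taken to its limit of 5; remaining capacity is filled optimally with the others.

73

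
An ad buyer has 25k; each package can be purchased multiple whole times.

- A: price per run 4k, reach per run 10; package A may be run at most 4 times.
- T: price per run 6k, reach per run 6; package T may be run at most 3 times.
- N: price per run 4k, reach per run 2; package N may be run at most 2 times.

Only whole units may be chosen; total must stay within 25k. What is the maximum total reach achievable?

Take 4×A and 1×T: price 22 ≤ 25, reach 4·10 + 1·6 = 46.
A has the best ratio (10/4) and is taken to its limit of 4; remaining capacity is filled optimally with the others.

46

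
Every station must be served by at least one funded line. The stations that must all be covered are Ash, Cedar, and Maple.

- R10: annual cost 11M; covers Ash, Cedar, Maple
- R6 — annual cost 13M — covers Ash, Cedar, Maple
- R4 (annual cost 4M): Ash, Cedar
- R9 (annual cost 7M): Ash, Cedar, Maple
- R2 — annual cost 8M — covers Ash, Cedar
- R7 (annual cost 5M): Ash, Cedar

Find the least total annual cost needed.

R9 alone covers Ash, Cedar, Maple — every station.
Total annual cost: 7.

7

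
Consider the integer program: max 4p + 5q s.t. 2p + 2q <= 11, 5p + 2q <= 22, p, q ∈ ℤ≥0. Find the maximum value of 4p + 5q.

25

The continuous relaxation peaks at (0, 5.5) with value 27.50; rounding to a feasible lattice point costs some objective.
(p,q)=(0,5): 2·0+2·5=10≤11, 5·0+2·5=10≤22, objective 25.
(p,q)=(1,4): 2·1+2·4=10≤11, 5·1+2·4=13≤22, objective 24.
(p,q)=(0,4): 2·0+2·4=8≤11, 5·0+2·4=8≤22, objective 20.
No feasible integer point exceeds 25.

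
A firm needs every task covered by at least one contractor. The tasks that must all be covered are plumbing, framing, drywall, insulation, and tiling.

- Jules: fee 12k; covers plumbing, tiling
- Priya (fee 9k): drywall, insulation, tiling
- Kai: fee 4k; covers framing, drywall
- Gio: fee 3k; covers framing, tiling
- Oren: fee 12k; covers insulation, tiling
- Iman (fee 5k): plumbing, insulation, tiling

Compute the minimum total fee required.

Choose Kai and Iman: together they cover plumbing, framing, drywall, insulation, tiling — every task.
Total fee: 4 + 5 = 9.

9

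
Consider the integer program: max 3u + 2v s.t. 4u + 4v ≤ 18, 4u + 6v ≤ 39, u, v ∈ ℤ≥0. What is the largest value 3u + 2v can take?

The continuous relaxation peaks at (4.5, 0) with value 13.50; rounding to a feasible lattice point costs some objective.
(u,v)=(4,0): 4·4+4·0=16≤18, 4·4+6·0=16≤39, objective 12.
(u,v)=(3,1): 4·3+4·1=16≤18, 4·3+6·1=18≤39, objective 11.
(u,v)=(3,0): 4·3+4·0=12≤18, 4·3+6·0=12≤39, objective 9.
No feasible integer point exceeds 12.

12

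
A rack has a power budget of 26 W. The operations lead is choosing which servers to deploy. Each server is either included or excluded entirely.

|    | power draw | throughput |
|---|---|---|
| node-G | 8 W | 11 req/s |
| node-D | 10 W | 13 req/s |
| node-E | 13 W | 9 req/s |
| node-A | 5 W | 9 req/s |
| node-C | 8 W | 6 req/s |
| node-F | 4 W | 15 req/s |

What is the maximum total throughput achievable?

Allowing fractional choices, the relaxed optimum would be about 46.7, but servers are indivisible.
node-G + node-D + node-F: power draw 8 + 10 + 4 = 22 ≤ 26, throughput 11 + 13 + 15 = 39.
node-G + node-A + node-C + node-F: power draw 8 + 5 + 8 + 4 = 25 ≤ 26, throughput 11 + 9 + 6 + 15 = 41.
node-D + node-A + node-F: power draw 10 + 5 + 4 = 19 ≤ 26, throughput 13 + 9 + 15 = 37.
Best is node-G, node-A, node-C, and node-F with total throughput 41.

41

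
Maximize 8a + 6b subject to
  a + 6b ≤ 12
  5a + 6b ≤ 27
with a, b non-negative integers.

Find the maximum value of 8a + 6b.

(a,b)=(5,0): 1·5+6·0=5≤12, 5·5+6·0=25≤27, objective 40.
(a,b)=(4,1): 1·4+6·1=10≤12, 5·4+6·1=26≤27, objective 38.
(a,b)=(4,0): 1·4+6·0=4≤12, 5·4+6·0=20≤27, objective 32.
The best lattice point is (5,0), giving 40.

40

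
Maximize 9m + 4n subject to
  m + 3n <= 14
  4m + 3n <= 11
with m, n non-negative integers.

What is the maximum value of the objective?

22

The continuous relaxation peaks at (2.75, 0) with value 24.75; rounding to a feasible lattice point costs some objective.
(m,n)=(2,1): 1·2+3·1=5≤14, 4·2+3·1=11≤11, objective 22.
(m,n)=(2,0): 1·2+3·0=2≤14, 4·2+3·0=8≤11, objective 18.
(m,n)=(1,2): 1·1+3·2=7≤14, 4·1+3·2=10≤11, objective 17.
(m,n)=(1,1): 1·1+3·1=4≤14, 4·1+3·1=7≤11, objective 13.
The best lattice point is (2,1), giving 22.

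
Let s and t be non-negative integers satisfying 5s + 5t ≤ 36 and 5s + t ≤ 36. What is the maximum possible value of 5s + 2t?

Relaxing integrality, the LP optimum is 36.00 at (s,t) = (7.2, 0), which is not an integer point.
(s,t)=(7,0): 5·7+5·0=35≤36, 5·7+1·0=35≤36, objective 35.
(s,t)=(6,1): 5·6+5·1=35≤36, 5·6+1·1=31≤36, objective 32.
(s,t)=(6,0): 5·6+5·0=30≤36, 5·6+1·0=30≤36, objective 30.
Maximum is 35 at (s,t)=(7,0).

35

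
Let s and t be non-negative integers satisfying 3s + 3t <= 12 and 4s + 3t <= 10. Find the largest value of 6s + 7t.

21

(s,t)=(0,3) is feasible, giving 21.
(s,t)=(1,2) is feasible, giving 20.
No feasible integer point exceeds 21.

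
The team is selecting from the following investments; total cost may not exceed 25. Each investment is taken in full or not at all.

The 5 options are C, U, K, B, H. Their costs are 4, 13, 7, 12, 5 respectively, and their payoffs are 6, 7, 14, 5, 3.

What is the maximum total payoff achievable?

27

Take C, U, and K: cost 4 + 13 + 7 = 24 ≤ 25, payoff 6 + 7 + 14 = 27.
No other feasible combination does better.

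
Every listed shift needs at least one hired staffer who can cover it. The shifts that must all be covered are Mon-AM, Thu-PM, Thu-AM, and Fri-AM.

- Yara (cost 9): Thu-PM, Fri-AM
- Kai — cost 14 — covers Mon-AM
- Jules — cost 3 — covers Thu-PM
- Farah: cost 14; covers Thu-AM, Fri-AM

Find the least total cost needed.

Choose Kai, Jules, and Farah: together they cover Mon-AM, Thu-PM, Thu-AM, Fri-AM — every shift.
Total cost: 14 + 3 + 14 = 31.

31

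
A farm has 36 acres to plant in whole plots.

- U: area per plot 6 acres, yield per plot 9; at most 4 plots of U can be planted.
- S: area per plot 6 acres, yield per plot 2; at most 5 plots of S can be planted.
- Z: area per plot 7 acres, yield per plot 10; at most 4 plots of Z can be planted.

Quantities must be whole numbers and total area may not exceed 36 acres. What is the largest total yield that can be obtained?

49

1×U and 4×Z: area 34 ≤ 36, yield 1·9 + 4·10 = 49.
2×U and 3×Z: area 33 ≤ 36, yield 2·9 + 3·10 = 48.
Best is 49.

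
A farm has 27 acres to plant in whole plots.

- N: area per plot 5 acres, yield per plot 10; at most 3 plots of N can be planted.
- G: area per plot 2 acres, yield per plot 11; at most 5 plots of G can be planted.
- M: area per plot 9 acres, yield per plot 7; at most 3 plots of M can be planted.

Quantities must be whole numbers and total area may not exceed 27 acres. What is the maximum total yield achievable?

85

G has the best ratio (11/2); taking only G gives at most 5×11 = 55 (stopped by the supply cap of 5).
Mixing does better — 3×N and 5×G: area 25 ≤ 27, yield 3·10 + 5·11 = 85.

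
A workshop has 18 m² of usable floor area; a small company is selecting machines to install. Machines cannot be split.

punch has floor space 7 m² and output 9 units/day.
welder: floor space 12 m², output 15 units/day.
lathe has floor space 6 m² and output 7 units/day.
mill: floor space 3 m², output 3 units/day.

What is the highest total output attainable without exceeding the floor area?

22

Allowing fractional choices, the relaxed optimum would be about 22.8, but machines are indivisible.
welder + mill: floor space 12 + 3 = 15 ≤ 18, output 15 + 3 = 18.
welder + lathe: floor space 12 + 6 = 18 ≤ 18, output 15 + 7 = 22.
punch + lathe + mill: floor space 7 + 6 + 3 = 16 ≤ 18, output 9 + 7 + 3 = 19.
Best is welder and lathe with total output 22.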